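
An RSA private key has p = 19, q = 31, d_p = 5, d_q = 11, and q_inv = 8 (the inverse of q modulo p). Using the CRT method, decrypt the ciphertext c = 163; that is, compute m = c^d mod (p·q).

349

m₁ = c^(d_p) mod p: c ≡ 11 (mod 19), and 11^5 mod 19 = 7.
m₂ = c^(d_q) mod q: c ≡ 8 (mod 31), and 8^11 mod 31 = 8.
h = q_inv·(m₁ − m₂) mod p = 8·(7 − 8) mod 19 = 11.
m = m₂ + h·q = 8 + 11·31 = 349.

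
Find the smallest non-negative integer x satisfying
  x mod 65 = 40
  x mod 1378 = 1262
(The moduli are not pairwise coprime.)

2640

gcd(65, 1378) = 13 and 13 | (1262 − 40), so the pair is consistent; merging gives x ≡ 2640 (mod 6890), where 6890 = lcm(65, 1378).
The solution is unique modulo lcm(65, 1378) = 6890.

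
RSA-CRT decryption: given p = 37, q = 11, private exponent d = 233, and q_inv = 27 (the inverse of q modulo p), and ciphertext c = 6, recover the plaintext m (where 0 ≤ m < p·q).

d_p = d mod (p−1) = 233 mod 36 = 17; d_q = d mod (q−1) = 3.
m₁ = c^(d_p) mod p: c ≡ 6 (mod 37), and 6^17 mod 37 = 6.
m₂ = c^(d_q) mod q: c ≡ 6 (mod 11), and 6^3 mod 11 = 7.
h = q_inv·(m₁ − m₂) mod p = 27·(6 − 7) mod 37 = 10.
m = m₂ + h·q = 7 + 10·11 = 117.

117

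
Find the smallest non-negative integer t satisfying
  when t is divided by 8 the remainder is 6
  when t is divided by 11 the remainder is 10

From t ≡ 6 (mod 8) write t = 6 + 8s. Substituting into t ≡ 10 (mod 11) gives 8s ≡ 4 (mod 11), and since 8⁻¹ ≡ 7 (mod 11), s ≡ 6. Hence t ≡ 6 + 8·6 = 54 (mod 88).

54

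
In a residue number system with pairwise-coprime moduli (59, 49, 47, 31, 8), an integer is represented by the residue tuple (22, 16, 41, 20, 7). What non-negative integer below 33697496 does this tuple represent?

28957399

The moduli are pairwise coprime; N = 59·49·47·31·8 = 33697496.
N/59 = 571144; 571144 ≡ 24 (mod 59); 24·32 ≡ 1, so inverse 32.
N/49 = 687704; 687704 ≡ 38 (mod 49); 38·40 ≡ 1, so inverse 40.
N/47 = 716968; 716968 ≡ 30 (mod 47); 30·11 ≡ 1, so inverse 11.
N/31 = 1087016; 1087016 ≡ 1 (mod 31), inverse 1.
N/8 = 4212187; 4212187 ≡ 3 (mod 8); 3·3 ≡ 1, so inverse 3.
x ≡ 22·571144·32 + 16·687704·40 + 41·716968·11 + 20·1087016·1 + 7·4212187·3 = 1275764751.
1275764751 mod 33697496 = 28957399.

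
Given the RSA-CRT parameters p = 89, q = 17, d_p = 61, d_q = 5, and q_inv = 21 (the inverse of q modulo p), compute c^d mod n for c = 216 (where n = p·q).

m₁ = c^(d_p) mod p: c ≡ 38 (mod 89), and 38^61 mod 89 = 31.
m₂ = c^(d_q) mod q: c ≡ 12 (mod 17), and 12^5 mod 17 = 3.
h = q_inv·(m₁ − m₂) mod p = 21·(31 − 3) mod 89 = 54.
m = m₂ + h·q = 3 + 54·17 = 921.

921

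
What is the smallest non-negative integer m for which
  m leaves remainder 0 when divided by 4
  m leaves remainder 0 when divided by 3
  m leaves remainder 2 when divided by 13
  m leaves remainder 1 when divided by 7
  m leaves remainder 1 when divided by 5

From m ≡ 0 (mod 4) write m = 0 + 4t. Substituting into m ≡ 0 (mod 3) gives 4t ≡ 0 (mod 3), and since 1⁻¹ ≡ 1 (mod 3), t ≡ 0. Hence m ≡ 0 + 4·0 = 0 (mod 12).
From m ≡ 0 (mod 12) write m = 0 + 12t. Substituting into m ≡ 2 (mod 13) gives 12t ≡ 2 (mod 13), and since 12⁻¹ ≡ 12 (mod 13), t ≡ 11. Hence m ≡ 0 + 12·11 = 132 (mod 156).
From m ≡ 132 (mod 156) write m = 132 + 156t. Substituting into m ≡ 1 (mod 7) gives 156t ≡ 2 (mod 7), and since 2⁻¹ ≡ 4 (mod 7), t ≡ 1. Hence m ≡ 132 + 156·1 = 288 (mod 1092).
From m ≡ 288 (mod 1092) write m = 288 + 1092t. Substituting into m ≡ 1 (mod 5) gives 1092t ≡ 3 (mod 5), and since 2⁻¹ ≡ 3 (mod 5), t ≡ 4. Hence m ≡ 288 + 1092·4 = 4656 (mod 5460).

4656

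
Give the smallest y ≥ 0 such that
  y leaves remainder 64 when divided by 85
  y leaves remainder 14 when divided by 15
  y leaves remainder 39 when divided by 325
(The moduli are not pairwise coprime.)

12389

gcd(85, 15) = 5 and 5 | (14 − 64), so the pair is consistent; merging gives y ≡ 149 (mod 255), where 255 = lcm(85, 15).
gcd(255, 325) = 5 and 5 | (39 − 149), so the pair is consistent; merging gives y ≡ 12389 (mod 16575), where 16575 = lcm(255, 325).
The solution is unique modulo lcm(85, 15, 325) = 16575.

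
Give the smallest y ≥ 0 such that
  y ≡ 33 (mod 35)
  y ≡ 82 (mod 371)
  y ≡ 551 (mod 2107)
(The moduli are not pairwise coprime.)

Combine the congruences pairwise.
gcd(35, 371) = 7 and 7 | (82 − 33), so the pair is consistent; merging gives y ≡ 453 (mod 1855), where 1855 = lcm(35, 371).
gcd(1855, 2107) = 7 and 7 | (551 − 453), so the pair is consistent; merging gives y ≡ 402988 (mod 558355), where 558355 = lcm(1855, 2107).
The solution is unique modulo lcm(35, 371, 2107) = 558355.

402988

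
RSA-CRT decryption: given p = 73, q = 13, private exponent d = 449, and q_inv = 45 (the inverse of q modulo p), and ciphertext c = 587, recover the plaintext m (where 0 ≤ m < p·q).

d_p = d mod (p−1) = 449 mod 72 = 17; d_q = d mod (q−1) = 5.
m₁ = c^(d_p) mod p: c ≡ 3 (mod 73), and 3^17 mod 73 = 24.
m₂ = c^(d_q) mod q: c ≡ 2 (mod 13), and 2^5 mod 13 = 6.
h = q_inv·(m₁ − m₂) mod p = 45·(24 − 6) mod 73 = 7.
m = m₂ + h·q = 6 + 7·13 = 97.

97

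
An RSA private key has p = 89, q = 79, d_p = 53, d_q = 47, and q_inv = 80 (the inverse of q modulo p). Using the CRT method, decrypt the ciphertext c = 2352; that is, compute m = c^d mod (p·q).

m₁ = c^(d_p) mod p: c ≡ 38 (mod 89), and 38^53 mod 89 = 35.
m₂ = c^(d_q) mod q: c ≡ 61 (mod 79), and 61^47 mod 79 = 12.
h = q_inv·(m₁ − m₂) mod p = 80·(35 − 12) mod 89 = 60.
m = m₂ + h·q = 12 + 60·79 = 4752.

4752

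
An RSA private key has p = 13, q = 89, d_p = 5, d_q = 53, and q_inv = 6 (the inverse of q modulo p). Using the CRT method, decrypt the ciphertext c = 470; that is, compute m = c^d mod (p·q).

578

m₁ = c^(d_p) mod p: c ≡ 2 (mod 13), and 2^5 mod 13 = 6.
m₂ = c^(d_q) mod q: c ≡ 25 (mod 89), and 25^53 mod 89 = 44.
h = q_inv·(m₁ − m₂) mod p = 6·(6 − 44) mod 13 = 6.
m = m₂ + h·q = 44 + 6·89 = 578.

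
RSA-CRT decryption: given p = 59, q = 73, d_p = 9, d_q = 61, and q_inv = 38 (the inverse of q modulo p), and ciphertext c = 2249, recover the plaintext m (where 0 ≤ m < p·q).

m₁ = c^(d_p) mod p: c ≡ 7 (mod 59), and 7^9 mod 59 = 26.
m₂ = c^(d_q) mod q: c ≡ 59 (mod 73), and 59^61 mod 73 = 20.
h = q_inv·(m₁ − m₂) mod p = 38·(26 − 20) mod 59 = 51.
m = m₂ + h·q = 20 + 51·73 = 3743.

3743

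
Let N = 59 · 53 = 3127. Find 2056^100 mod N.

1215

Mod 59: 2056 ≡ 50; by Fermat, exponent reduces to 100 mod 58 = 42; 50^42 ≡ 35 (mod 59).
Mod 53: 2056 ≡ 42; by Fermat, exponent reduces to 100 mod 52 = 48; 42^48 ≡ 49 (mod 53).
Combine by CRT: x ≡ 35 (mod 59), x ≡ 49 (mod 53) ⇒ x ≡ 1215 (mod 3127).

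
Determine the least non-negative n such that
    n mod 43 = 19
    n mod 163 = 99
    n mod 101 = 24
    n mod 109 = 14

The moduli are pairwise coprime; M = 43·163·101·109 = 77162081.
M/43 = 1794467; 1794467 ≡ 34 (mod 43); 34·19 ≡ 1, so inverse 19.
M/163 = 473387; 473387 ≡ 35 (mod 163); 35·14 ≡ 1, so inverse 14.
M/101 = 763981; 763981 ≡ 17 (mod 101); 17·6 ≡ 1, so inverse 6.
M/109 = 707909; 707909 ≡ 63 (mod 109); 63·45 ≡ 1, so inverse 45.
n ≡ 19·1794467·19 + 99·473387·14 + 24·763981·6 + 14·707909·45 = 1859912903.
1859912903 mod 77162081 = 8022959.

8022959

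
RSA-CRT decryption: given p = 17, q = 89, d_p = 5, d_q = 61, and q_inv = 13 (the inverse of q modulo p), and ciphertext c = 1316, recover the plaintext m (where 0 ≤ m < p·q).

521

m₁ = c^(d_p) mod p: c ≡ 7 (mod 17), and 7^5 mod 17 = 11.
m₂ = c^(d_q) mod q: c ≡ 70 (mod 89), and 70^61 mod 89 = 76.
h = q_inv·(m₁ − m₂) mod p = 13·(11 − 76) mod 17 = 5.
m = m₂ + h·q = 76 + 5·89 = 521.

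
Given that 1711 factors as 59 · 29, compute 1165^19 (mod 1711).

Mod 59: 1165 ≡ 44; 44^19 ≡ 31 (mod 59).
Mod 29: 1165 ≡ 5; 5^19 ≡ 22 (mod 29).
Combine by CRT: x ≡ 31 (mod 59), x ≡ 22 (mod 29) ⇒ x ≡ 1211 (mod 1711).

1211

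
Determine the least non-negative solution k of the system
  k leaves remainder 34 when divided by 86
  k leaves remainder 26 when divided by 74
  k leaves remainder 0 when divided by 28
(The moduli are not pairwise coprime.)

gcd(86, 74) = 2 and 2 | (26 − 34), so the pair is consistent; merging gives k ≡ 2098 (mod 3182), where 3182 = lcm(86, 74).
gcd(3182, 28) = 2 and 2 | (0 − 2098), so the pair is consistent; merging gives k ≡ 37100 (mod 44548), where 44548 = lcm(3182, 28).
The solution is unique modulo lcm(86, 74, 28) = 44548.

37100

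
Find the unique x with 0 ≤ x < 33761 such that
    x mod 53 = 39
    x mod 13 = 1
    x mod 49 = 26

18695

The moduli are pairwise coprime; N = 53·13·49 = 33761.
N/53 = 637; 637 ≡ 1 (mod 53), inverse 1.
N/13 = 2597; 2597 ≡ 10 (mod 13); 10·4 ≡ 1, so inverse 4.
N/49 = 689; 689 ≡ 3 (mod 49); 3·33 ≡ 1, so inverse 33.
x ≡ 39·637·1 + 1·2597·4 + 26·689·33 = 626393.
626393 mod 33761 = 18695.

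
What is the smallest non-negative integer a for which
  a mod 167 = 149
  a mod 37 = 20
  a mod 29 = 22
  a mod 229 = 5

The moduli are pairwise coprime; N = 167·37·29·229 = 41034739.
N/167 = 245717; 245717 ≡ 60 (mod 167); 60·103 ≡ 1, so inverse 103.
N/37 = 1109047; 1109047 ≡ 9 (mod 37); 9·33 ≡ 1, so inverse 33.
N/29 = 1414991; 1414991 ≡ 23 (mod 29); 23·24 ≡ 1, so inverse 24.
N/229 = 179191; 179191 ≡ 113 (mod 229); 113·152 ≡ 1, so inverse 152.
a ≡ 149·245717·103 + 20·1109047·33 + 22·1414991·24 + 5·179191·152 = 5386290227.
5386290227 mod 41034739 = 10739418.

10739418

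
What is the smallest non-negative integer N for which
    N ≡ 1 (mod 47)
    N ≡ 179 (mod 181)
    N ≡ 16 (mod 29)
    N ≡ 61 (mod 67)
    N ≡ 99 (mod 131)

1423835955

The moduli are pairwise coprime; M = 47·181·29·67·131 = 2165312231.
M/47 = 46070473; 46070473 ≡ 39 (mod 47); 39·41 ≡ 1, so inverse 41.
M/181 = 11963051; 11963051 ≡ 37 (mod 181); 37·137 ≡ 1, so inverse 137.
M/29 = 74665939; 74665939 ≡ 16 (mod 29); 16·20 ≡ 1, so inverse 20.
M/67 = 32318093; 32318093 ≡ 40 (mod 67); 40·62 ≡ 1, so inverse 62.
M/131 = 16529101; 16529101 ≡ 45 (mod 131); 45·99 ≡ 1, so inverse 99.
N ≡ 1·46070473·41 + 179·11963051·137 + 16·74665939·20 + 61·32318093·62 + 99·16529101·99 = 603380636173.
603380636173 mod 2165312231 = 1423835955.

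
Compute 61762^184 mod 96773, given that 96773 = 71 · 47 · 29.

Mod 71: 61762 ≡ 63; by Fermat, exponent reduces to 184 mod 70 = 44; 63^44 ≡ 38 (mod 71).
Mod 47: 61762 ≡ 4; since 46 | 184, by Fermat 4^184 ≡ 1 (mod 47).
Mod 29: 61762 ≡ 21; by Fermat, exponent reduces to 184 mod 28 = 16; 21^16 ≡ 23 (mod 29).
Combine by CRT: x ≡ 38 (mod 71), x ≡ 1 (mod 47), x ≡ 23 (mod 29) ⇒ x ≡ 74872 (mod 96773).

74872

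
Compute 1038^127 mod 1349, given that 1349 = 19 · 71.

1285

Mod 19: 1038 ≡ 12; by Fermat, exponent reduces to 127 mod 18 = 1; 12^1 ≡ 12 (mod 19).
Mod 71: 1038 ≡ 44; by Fermat, exponent reduces to 127 mod 70 = 57; 44^57 ≡ 7 (mod 71).
Combine by CRT: x ≡ 12 (mod 19), x ≡ 7 (mod 71) ⇒ x ≡ 1285 (mod 1349).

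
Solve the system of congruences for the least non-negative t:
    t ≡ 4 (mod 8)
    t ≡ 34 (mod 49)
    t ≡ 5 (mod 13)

Combine the congruences pairwise.
From t ≡ 4 (mod 8) write t = 4 + 8s. Substituting into t ≡ 34 (mod 49) gives 8s ≡ 30 (mod 49), and since 8⁻¹ ≡ 43 (mod 49), s ≡ 16. Hence t ≡ 4 + 8·16 = 132 (mod 392).
From t ≡ 132 (mod 392) write t = 132 + 392s. Substituting into t ≡ 5 (mod 13) gives 392s ≡ 3 (mod 13), and since 2⁻¹ ≡ 7 (mod 13), s ≡ 8. Hence t ≡ 132 + 392·8 = 3268 (mod 5096).

3268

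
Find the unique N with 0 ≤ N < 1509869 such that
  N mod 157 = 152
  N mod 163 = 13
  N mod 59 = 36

From N ≡ 152 (mod 157) write N = 152 + 157t. Substituting into N ≡ 13 (mod 163) gives 157t ≡ 24 (mod 163), and since 157⁻¹ ≡ 27 (mod 163), t ≡ 159. Hence N ≡ 152 + 157·159 = 25115 (mod 25591).
From N ≡ 25115 (mod 25591) write N = 25115 + 25591t. Substituting into N ≡ 36 (mod 59) gives 25591t ≡ 55 (mod 59), and since 44⁻¹ ≡ 55 (mod 59), t ≡ 16. Hence N ≡ 25115 + 25591·16 = 434571 (mod 1509869).

434571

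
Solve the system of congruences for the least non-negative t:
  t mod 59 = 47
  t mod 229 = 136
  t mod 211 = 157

765454

The moduli are pairwise coprime; N = 59·229·211 = 2850821.
N/59 = 48319; 48319 ≡ 57 (mod 59); 57·29 ≡ 1, so inverse 29.
N/229 = 12449; 12449 ≡ 83 (mod 229); 83·149 ≡ 1, so inverse 149.
N/211 = 13511; 13511 ≡ 7 (mod 211); 7·181 ≡ 1, so inverse 181.
t ≡ 47·48319·29 + 136·12449·149 + 157·13511·181 = 702067420.
702067420 mod 2850821 = 765454.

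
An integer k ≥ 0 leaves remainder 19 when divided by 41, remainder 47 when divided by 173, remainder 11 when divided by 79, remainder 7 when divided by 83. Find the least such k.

From k ≡ 19 (mod 41) write k = 19 + 41t. Substituting into k ≡ 47 (mod 173) gives 41t ≡ 28 (mod 173), and since 41⁻¹ ≡ 38 (mod 173), t ≡ 26. Hence k ≡ 19 + 41·26 = 1085 (mod 7093).
From k ≡ 1085 (mod 7093) write k = 1085 + 7093t. Substituting into k ≡ 11 (mod 79) gives 7093t ≡ 32 (mod 79), and since 62⁻¹ ≡ 65 (mod 79), t ≡ 26. Hence k ≡ 1085 + 7093·26 = 185503 (mod 560347).
From k ≡ 185503 (mod 560347) write k = 185503 + 560347t. Substituting into k ≡ 7 (mod 83) gives 560347t ≡ 9 (mod 83), and since 14⁻¹ ≡ 6 (mod 83), t ≡ 54. Hence k ≡ 185503 + 560347·54 = 30444241 (mod 46508801).

30444241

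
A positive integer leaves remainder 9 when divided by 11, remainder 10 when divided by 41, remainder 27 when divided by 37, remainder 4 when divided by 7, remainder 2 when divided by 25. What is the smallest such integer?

24077

Combine the congruences pairwise.
From m ≡ 9 (mod 11) write m = 9 + 11t. Substituting into m ≡ 10 (mod 41) gives 11t ≡ 1 (mod 41), and since 11⁻¹ ≡ 15 (mod 41), t ≡ 15. Hence m ≡ 9 + 11·15 = 174 (mod 451).
From m ≡ 174 (mod 451) write m = 174 + 451t. Substituting into m ≡ 27 (mod 37) gives 451t ≡ 1 (mod 37), and since 7⁻¹ ≡ 16 (mod 37), t ≡ 16. Hence m ≡ 174 + 451·16 = 7390 (mod 16687).
From m ≡ 7390 (mod 16687) write m = 7390 + 16687t. Substituting into m ≡ 4 (mod 7) gives 16687t ≡ 6 (mod 7), and since 6⁻¹ ≡ 6 (mod 7), t ≡ 1. Hence m ≡ 7390 + 16687·1 = 24077 (mod 116809).
From m ≡ 24077 (mod 116809) write m = 24077 + 116809t. Substituting into m ≡ 2 (mod 25) gives 116809t ≡ 0 (mod 25), and since 9⁻¹ ≡ 14 (mod 25), t ≡ 0. Hence m ≡ 24077 + 116809·0 = 24077 (mod 2920225).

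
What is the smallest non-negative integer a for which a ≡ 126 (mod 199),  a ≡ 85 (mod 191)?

32364

From a ≡ 126 (mod 199) write a = 126 + 199t. Substituting into a ≡ 85 (mod 191) gives 199t ≡ 150 (mod 191), and since 8⁻¹ ≡ 24 (mod 191), t ≡ 162. Hence a ≡ 126 + 199·162 = 32364 (mod 38009).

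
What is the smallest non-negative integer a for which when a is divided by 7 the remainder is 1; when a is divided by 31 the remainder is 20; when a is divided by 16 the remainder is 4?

2500

Combine the congruences pairwise.
From a ≡ 1 (mod 7) write a = 1 + 7t. Substituting into a ≡ 20 (mod 31) gives 7t ≡ 19 (mod 31), and since 7⁻¹ ≡ 9 (mod 31), t ≡ 16. Hence a ≡ 1 + 7·16 = 113 (mod 217).
From a ≡ 113 (mod 217) write a = 113 + 217t. Substituting into a ≡ 4 (mod 16) gives 217t ≡ 3 (mod 16), and since 9⁻¹ ≡ 9 (mod 16), t ≡ 11. Hence a ≡ 113 + 217·11 = 2500 (mod 3472).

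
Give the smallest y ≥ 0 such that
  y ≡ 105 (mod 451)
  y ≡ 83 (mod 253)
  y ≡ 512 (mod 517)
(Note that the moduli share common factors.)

gcd(451, 253) = 11 and 11 | (83 − 105), so the pair is consistent; merging gives y ≡ 2360 (mod 10373), where 10373 = lcm(451, 253).
gcd(10373, 517) = 11 and 11 | (512 − 2360), so the pair is consistent; merging gives y ≡ 396534 (mod 487531), where 487531 = lcm(10373, 517).
The solution is unique modulo lcm(451, 253, 517) = 487531.

396534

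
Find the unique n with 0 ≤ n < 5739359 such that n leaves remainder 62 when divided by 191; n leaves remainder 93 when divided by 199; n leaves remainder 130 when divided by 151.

1220361

The moduli are pairwise coprime; M = 191·199·151 = 5739359.
M/191 = 30049; 30049 ≡ 62 (mod 191); 62·114 ≡ 1, so inverse 114.
M/199 = 28841; 28841 ≡ 185 (mod 199); 185·71 ≡ 1, so inverse 71.
M/151 = 38009; 38009 ≡ 108 (mod 151); 108·7 ≡ 1, so inverse 7.
n ≡ 62·30049·114 + 93·28841·71 + 130·38009·7 = 437411645.
437411645 mod 5739359 = 1220361.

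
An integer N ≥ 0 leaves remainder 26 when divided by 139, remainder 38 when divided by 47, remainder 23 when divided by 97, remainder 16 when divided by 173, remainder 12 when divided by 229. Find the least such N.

From N ≡ 26 (mod 139) write N = 26 + 139t. Substituting into N ≡ 38 (mod 47) gives 139t ≡ 12 (mod 47), and since 45⁻¹ ≡ 23 (mod 47), t ≡ 41. Hence N ≡ 26 + 139·41 = 5725 (mod 6533).
From N ≡ 5725 (mod 6533) write N = 5725 + 6533t. Substituting into N ≡ 23 (mod 97) gives 6533t ≡ 21 (mod 97), and since 34⁻¹ ≡ 20 (mod 97), t ≡ 32. Hence N ≡ 5725 + 6533·32 = 214781 (mod 633701).
From N ≡ 214781 (mod 633701) write N = 214781 + 633701t. Substituting into N ≡ 16 (mod 173) gives 633701t ≡ 101 (mod 173), and since 2⁻¹ ≡ 87 (mod 173), t ≡ 137. Hence N ≡ 214781 + 633701·137 = 87031818 (mod 109630273).
From N ≡ 87031818 (mod 109630273) write N = 87031818 + 109630273t. Substituting into N ≡ 12 (mod 229) gives 109630273t ≡ 102 (mod 229), and since 187⁻¹ ≡ 169 (mod 229), t ≡ 63. Hence N ≡ 87031818 + 109630273·63 = 6993739017 (mod 25105332517).

6993739017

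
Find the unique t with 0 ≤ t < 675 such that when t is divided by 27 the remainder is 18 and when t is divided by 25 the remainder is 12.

612

From t ≡ 18 (mod 27) write t = 18 + 27s. Substituting into t ≡ 12 (mod 25) gives 27s ≡ 19 (mod 25), and since 2⁻¹ ≡ 13 (mod 25), s ≡ 22. Hence t ≡ 18 + 27·22 = 612 (mod 675).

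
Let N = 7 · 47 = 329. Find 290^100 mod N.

Mod 7: 290 ≡ 3; by Fermat, exponent reduces to 100 mod 6 = 4; 3^4 ≡ 4 (mod 7).
Mod 47: 290 ≡ 8; by Fermat, exponent reduces to 100 mod 46 = 8; 8^8 ≡ 2 (mod 47).
Combine by CRT: x ≡ 4 (mod 7), x ≡ 2 (mod 47) ⇒ x ≡ 284 (mod 329).

284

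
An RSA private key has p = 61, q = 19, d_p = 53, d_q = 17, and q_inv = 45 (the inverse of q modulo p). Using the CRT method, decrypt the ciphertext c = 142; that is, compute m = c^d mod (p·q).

131

m₁ = c^(d_p) mod p: c ≡ 20 (mod 61), and 20^53 mod 61 = 9.
m₂ = c^(d_q) mod q: c ≡ 9 (mod 19), and 9^17 mod 19 = 17.
h = q_inv·(m₁ − m₂) mod p = 45·(9 − 17) mod 61 = 6.
m = m₂ + h·q = 17 + 6·19 = 131.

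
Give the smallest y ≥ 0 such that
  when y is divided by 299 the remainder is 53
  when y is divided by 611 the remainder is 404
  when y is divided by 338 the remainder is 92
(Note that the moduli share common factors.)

54172

gcd(299, 611) = 13 and 13 | (404 − 53), so the pair is consistent; merging gives y ≡ 12013 (mod 14053), where 14053 = lcm(299, 611).
gcd(14053, 338) = 13 and 13 | (92 − 12013), so the pair is consistent; merging gives y ≡ 54172 (mod 365378), where 365378 = lcm(14053, 338).
The solution is unique modulo lcm(299, 611, 338) = 365378.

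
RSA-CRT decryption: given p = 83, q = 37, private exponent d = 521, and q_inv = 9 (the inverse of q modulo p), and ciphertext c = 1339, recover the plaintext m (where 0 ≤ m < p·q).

2199

d_p = d mod (p−1) = 521 mod 82 = 29; d_q = d mod (q−1) = 17.
m₁ = c^(d_p) mod p: c ≡ 11 (mod 83), and 11^29 mod 83 = 41.
m₂ = c^(d_q) mod q: c ≡ 7 (mod 37), and 7^17 mod 37 = 16.
h = q_inv·(m₁ − m₂) mod p = 9·(41 − 16) mod 83 = 59.
m = m₂ + h·q = 16 + 59·37 = 2199.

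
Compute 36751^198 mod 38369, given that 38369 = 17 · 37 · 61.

31414

Mod 17: 36751 ≡ 14; by Fermat, exponent reduces to 198 mod 16 = 6; 14^6 ≡ 15 (mod 17).
Mod 37: 36751 ≡ 10; by Fermat, exponent reduces to 198 mod 36 = 18; 10^18 ≡ 1 (mod 37).
Mod 61: 36751 ≡ 29; by Fermat, exponent reduces to 198 mod 60 = 18; 29^18 ≡ 60 (mod 61).
Combine by CRT: x ≡ 15 (mod 17), x ≡ 1 (mod 37), x ≡ 60 (mod 61) ⇒ x ≡ 31414 (mod 38369).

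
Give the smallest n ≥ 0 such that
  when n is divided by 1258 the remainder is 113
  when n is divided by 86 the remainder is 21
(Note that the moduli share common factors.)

24015

Combine the congruences pairwise.
gcd(1258, 86) = 2 and 2 | (21 − 113), so the pair is consistent; merging gives n ≡ 24015 (mod 54094), where 54094 = lcm(1258, 86).
The solution is unique modulo lcm(1258, 86) = 54094.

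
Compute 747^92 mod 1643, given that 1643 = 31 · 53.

1528

Mod 31: 747 ≡ 3; by Fermat, exponent reduces to 92 mod 30 = 2; 3^2 ≡ 9 (mod 31).
Mod 53: 747 ≡ 5; by Fermat, exponent reduces to 92 mod 52 = 40; 5^40 ≡ 44 (mod 53).
Combine by CRT: x ≡ 9 (mod 31), x ≡ 44 (mod 53) ⇒ x ≡ 1528 (mod 1643).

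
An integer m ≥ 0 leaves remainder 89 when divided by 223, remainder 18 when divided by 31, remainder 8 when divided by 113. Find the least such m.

From m ≡ 89 (mod 223) write m = 89 + 223t. Substituting into m ≡ 18 (mod 31) gives 223t ≡ 22 (mod 31), and since 6⁻¹ ≡ 26 (mod 31), t ≡ 14. Hence m ≡ 89 + 223·14 = 3211 (mod 6913).
From m ≡ 3211 (mod 6913) write m = 3211 + 6913t. Substituting into m ≡ 8 (mod 113) gives 6913t ≡ 74 (mod 113), and since 20⁻¹ ≡ 17 (mod 113), t ≡ 15. Hence m ≡ 3211 + 6913·15 = 106906 (mod 781169).

106906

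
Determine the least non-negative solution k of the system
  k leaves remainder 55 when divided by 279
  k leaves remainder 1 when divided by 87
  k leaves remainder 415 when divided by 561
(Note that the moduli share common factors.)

gcd(279, 87) = 3 and 3 | (1 − 55), so the pair is consistent; merging gives k ≡ 7309 (mod 8091), where 8091 = lcm(279, 87).
gcd(8091, 561) = 3 and 3 | (415 − 7309), so the pair is consistent; merging gives k ≡ 767863 (mod 1513017), where 1513017 = lcm(8091, 561).
The solution is unique modulo lcm(279, 87, 561) = 1513017.

767863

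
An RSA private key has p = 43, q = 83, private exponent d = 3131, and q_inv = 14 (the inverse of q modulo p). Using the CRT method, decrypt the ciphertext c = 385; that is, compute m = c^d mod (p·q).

3143

d_p = d mod (p−1) = 3131 mod 42 = 23; d_q = d mod (q−1) = 15.
m₁ = c^(d_p) mod p: c ≡ 41 (mod 43), and 41^23 mod 43 = 4.
m₂ = c^(d_q) mod q: c ≡ 53 (mod 83), and 53^15 mod 83 = 72.
h = q_inv·(m₁ − m₂) mod p = 14·(4 − 72) mod 43 = 37.
m = m₂ + h·q = 72 + 37·83 = 3143.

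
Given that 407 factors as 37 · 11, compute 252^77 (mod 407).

65

Mod 37: 252 ≡ 30; by Fermat, exponent reduces to 77 mod 36 = 5; 30^5 ≡ 28 (mod 37).
Mod 11: 252 ≡ 10; by Fermat, exponent reduces to 77 mod 10 = 7; 10^7 ≡ 10 (mod 11).
Combine by CRT: x ≡ 28 (mod 37), x ≡ 10 (mod 11) ⇒ x ≡ 65 (mod 407).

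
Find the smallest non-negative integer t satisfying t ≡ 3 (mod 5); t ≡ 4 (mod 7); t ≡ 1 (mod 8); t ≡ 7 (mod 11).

2713

Combine the congruences pairwise.
From t ≡ 3 (mod 5) write t = 3 + 5s. Substituting into t ≡ 4 (mod 7) gives 5s ≡ 1 (mod 7), and since 5⁻¹ ≡ 3 (mod 7), s ≡ 3. Hence t ≡ 3 + 5·3 = 18 (mod 35).
From t ≡ 18 (mod 35) write t = 18 + 35s. Substituting into t ≡ 1 (mod 8) gives 35s ≡ 7 (mod 8), and since 3⁻¹ ≡ 3 (mod 8), s ≡ 5. Hence t ≡ 18 + 35·5 = 193 (mod 280).
From t ≡ 193 (mod 280) write t = 193 + 280s. Substituting into t ≡ 7 (mod 11) gives 280s ≡ 1 (mod 11), and since 5⁻¹ ≡ 9 (mod 11), s ≡ 9. Hence t ≡ 193 + 280·9 = 2713 (mod 3080).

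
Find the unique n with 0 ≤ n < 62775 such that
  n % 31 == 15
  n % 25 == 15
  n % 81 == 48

The moduli are pairwise coprime; M = 31·25·81 = 62775.
M/31 = 2025; 2025 ≡ 10 (mod 31); 10·28 ≡ 1, so inverse 28.
M/25 = 2511; 2511 ≡ 11 (mod 25); 11·16 ≡ 1, so inverse 16.
M/81 = 775; 775 ≡ 46 (mod 81); 46·37 ≡ 1, so inverse 37.
n ≡ 15·2025·28 + 15·2511·16 + 48·775·37 = 2829540.
2829540 mod 62775 = 4665.

4665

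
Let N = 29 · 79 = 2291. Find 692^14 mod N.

Mod 29: 692 ≡ 25; 25^14 ≡ 1 (mod 29).
Mod 79: 692 ≡ 60; 60^14 ≡ 42 (mod 79).
Combine by CRT: x ≡ 1 (mod 29), x ≡ 42 (mod 79) ⇒ x ≡ 1306 (mod 2291).

1306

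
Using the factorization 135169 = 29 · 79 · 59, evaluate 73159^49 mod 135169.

Mod 29: 73159 ≡ 21; by Fermat, exponent reduces to 49 mod 28 = 21; 21^21 ≡ 17 (mod 29).
Mod 79: 73159 ≡ 5; 5^49 ≡ 40 (mod 79).
Mod 59: 73159 ≡ 58; 58^49 ≡ 58 (mod 59).
Combine by CRT: x ≡ 17 (mod 29), x ≡ 40 (mod 79), x ≡ 58 (mod 59) ⇒ x ≡ 120831 (mod 135169).

120831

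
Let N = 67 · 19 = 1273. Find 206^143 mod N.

Mod 67: 206 ≡ 5; by Fermat, exponent reduces to 143 mod 66 = 11; 5^11 ≡ 66 (mod 67).
Mod 19: 206 ≡ 16; by Fermat, exponent reduces to 143 mod 18 = 17; 16^17 ≡ 6 (mod 19).
Combine by CRT: x ≡ 66 (mod 67), x ≡ 6 (mod 19) ⇒ x ≡ 937 (mod 1273).

937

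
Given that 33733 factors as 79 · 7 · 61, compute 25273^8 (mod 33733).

Mod 79: 25273 ≡ 72; 72^8 ≡ 13 (mod 79).
Mod 7: 25273 ≡ 3; by Fermat, exponent reduces to 8 mod 6 = 2; 3^2 ≡ 2 (mod 7).
Mod 61: 25273 ≡ 19; 19^8 ≡ 15 (mod 61).
Combine by CRT: x ≡ 13 (mod 79), x ≡ 2 (mod 7), x ≡ 15 (mod 61) ⇒ x ≡ 21975 (mod 33733).

21975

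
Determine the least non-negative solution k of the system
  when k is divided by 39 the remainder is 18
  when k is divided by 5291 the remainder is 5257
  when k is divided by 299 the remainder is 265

121659

gcd(39, 5291) = 13 and 13 | (5257 − 18), so the pair is consistent; merging gives k ≡ 10548 (mod 15873), where 15873 = lcm(39, 5291).
gcd(15873, 299) = 13 and 13 | (265 − 10548), so the pair is consistent; merging gives k ≡ 121659 (mod 365079), where 365079 = lcm(15873, 299).
The solution is unique modulo lcm(39, 5291, 299) = 365079.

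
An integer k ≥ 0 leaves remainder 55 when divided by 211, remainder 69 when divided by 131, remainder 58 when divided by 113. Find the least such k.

1964676

From k ≡ 55 (mod 211) write k = 55 + 211t. Substituting into k ≡ 69 (mod 131) gives 211t ≡ 14 (mod 131), and since 80⁻¹ ≡ 113 (mod 131), t ≡ 10. Hence k ≡ 55 + 211·10 = 2165 (mod 27641).
From k ≡ 2165 (mod 27641) write k = 2165 + 27641t. Substituting into k ≡ 58 (mod 113) gives 27641t ≡ 40 (mod 113), and since 69⁻¹ ≡ 95 (mod 113), t ≡ 71. Hence k ≡ 2165 + 27641·71 = 1964676 (mod 3123433).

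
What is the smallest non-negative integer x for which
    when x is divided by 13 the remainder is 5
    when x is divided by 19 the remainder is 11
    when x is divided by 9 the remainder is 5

239

Combine the congruences pairwise.
From x ≡ 5 (mod 13) write x = 5 + 13t. Substituting into x ≡ 11 (mod 19) gives 13t ≡ 6 (mod 19), and since 13⁻¹ ≡ 3 (mod 19), t ≡ 18. Hence x ≡ 5 + 13·18 = 239 (mod 247).
From x ≡ 239 (mod 247) write x = 239 + 247t. Substituting into x ≡ 5 (mod 9) gives 247t ≡ 0 (mod 9), and since 4⁻¹ ≡ 7 (mod 9), t ≡ 0. Hence x ≡ 239 + 247·0 = 239 (mod 2223).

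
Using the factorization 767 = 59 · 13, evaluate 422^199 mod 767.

241

Mod 59: 422 ≡ 9; by Fermat, exponent reduces to 199 mod 58 = 25; 9^25 ≡ 5 (mod 59).
Mod 13: 422 ≡ 6; by Fermat, exponent reduces to 199 mod 12 = 7; 6^7 ≡ 7 (mod 13).
Combine by CRT: x ≡ 5 (mod 59), x ≡ 7 (mod 13) ⇒ x ≡ 241 (mod 767).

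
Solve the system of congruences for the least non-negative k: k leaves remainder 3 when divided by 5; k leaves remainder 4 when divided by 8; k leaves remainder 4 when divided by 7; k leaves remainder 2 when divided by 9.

2468

The moduli are pairwise coprime; N = 5·8·7·9 = 2520.
N/5 = 504; 504 ≡ 4 (mod 5); 4·4 ≡ 1, so inverse 4.
N/8 = 315; 315 ≡ 3 (mod 8); 3·3 ≡ 1, so inverse 3.
N/7 = 360; 360 ≡ 3 (mod 7); 3·5 ≡ 1, so inverse 5.
N/9 = 280; 280 ≡ 1 (mod 9), inverse 1.
k ≡ 3·504·4 + 4·315·3 + 4·360·5 + 2·280·1 = 17588.
17588 mod 2520 = 2468.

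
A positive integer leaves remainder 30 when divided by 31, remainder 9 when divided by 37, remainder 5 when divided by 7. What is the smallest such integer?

712

Combine the congruences pairwise.
From m ≡ 30 (mod 31) write m = 30 + 31t. Substituting into m ≡ 9 (mod 37) gives 31t ≡ 16 (mod 37), and since 31⁻¹ ≡ 6 (mod 37), t ≡ 22. Hence m ≡ 30 + 31·22 = 712 (mod 1147).
From m ≡ 712 (mod 1147) write m = 712 + 1147t. Substituting into m ≡ 5 (mod 7) gives 1147t ≡ 0 (mod 7), and since 6⁻¹ ≡ 6 (mod 7), t ≡ 0. Hence m ≡ 712 + 1147·0 = 712 (mod 8029).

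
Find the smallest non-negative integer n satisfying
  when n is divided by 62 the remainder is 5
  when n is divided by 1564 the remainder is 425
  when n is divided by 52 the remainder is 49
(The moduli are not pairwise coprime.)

341377

gcd(62, 1564) = 2 and 2 | (425 − 5), so the pair is consistent; merging gives n ≡ 1989 (mod 48484), where 48484 = lcm(62, 1564).
gcd(48484, 52) = 4 and 4 | (49 − 1989), so the pair is consistent; merging gives n ≡ 341377 (mod 630292), where 630292 = lcm(48484, 52).
The solution is unique modulo lcm(62, 1564, 52) = 630292.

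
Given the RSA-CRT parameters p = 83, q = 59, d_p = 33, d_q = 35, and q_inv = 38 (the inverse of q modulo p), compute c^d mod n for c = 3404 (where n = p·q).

m₁ = c^(d_p) mod p: c ≡ 1 (mod 83), and 1^33 mod 83 = 1.
m₂ = c^(d_q) mod q: c ≡ 41 (mod 59), and 41^35 mod 59 = 22.
h = q_inv·(m₁ − m₂) mod p = 38·(1 − 22) mod 83 = 32.
m = m₂ + h·q = 22 + 32·59 = 1910.

1910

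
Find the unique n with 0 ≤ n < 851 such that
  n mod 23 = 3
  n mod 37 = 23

578

Combine the congruences pairwise.
From n ≡ 3 (mod 23) write n = 3 + 23t. Substituting into n ≡ 23 (mod 37) gives 23t ≡ 20 (mod 37), and since 23⁻¹ ≡ 29 (mod 37), t ≡ 25. Hence n ≡ 3 + 23·25 = 578 (mod 851).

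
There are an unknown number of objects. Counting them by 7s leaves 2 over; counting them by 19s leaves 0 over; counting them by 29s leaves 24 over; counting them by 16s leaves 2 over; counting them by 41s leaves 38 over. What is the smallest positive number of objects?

The moduli are pairwise coprime; M = 7·19·29·16·41 = 2530192.
M/7 = 361456; 361456 ≡ 4 (mod 7); 4·2 ≡ 1, so inverse 2.
M/19 = 133168; 133168 ≡ 16 (mod 19); 16·6 ≡ 1, so inverse 6.
M/29 = 87248; 87248 ≡ 16 (mod 29); 16·20 ≡ 1, so inverse 20.
M/16 = 158137; 158137 ≡ 9 (mod 16); 9·9 ≡ 1, so inverse 9.
M/41 = 61712; 61712 ≡ 7 (mod 41); 7·6 ≡ 1, so inverse 6.
N ≡ 2·361456·2 + 0·133168·6 + 24·87248·20 + 2·158137·9 + 38·61712·6 = 60241666.
60241666 mod 2530192 = 2047250.

2047250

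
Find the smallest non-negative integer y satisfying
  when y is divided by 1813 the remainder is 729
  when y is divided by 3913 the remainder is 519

102257

gcd(1813, 3913) = 7 and 7 | (519 − 729), so the pair is consistent; merging gives y ≡ 102257 (mod 1013467), where 1013467 = lcm(1813, 3913).
The solution is unique modulo lcm(1813, 3913) = 1013467.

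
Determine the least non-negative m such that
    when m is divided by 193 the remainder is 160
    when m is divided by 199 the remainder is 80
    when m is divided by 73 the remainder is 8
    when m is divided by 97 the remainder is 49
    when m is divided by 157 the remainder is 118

14614813606

Combine the congruences pairwise.
From m ≡ 160 (mod 193) write m = 160 + 193t. Substituting into m ≡ 80 (mod 199) gives 193t ≡ 119 (mod 199), and since 193⁻¹ ≡ 33 (mod 199), t ≡ 146. Hence m ≡ 160 + 193·146 = 28338 (mod 38407).
From m ≡ 28338 (mod 38407) write m = 28338 + 38407t. Substituting into m ≡ 8 (mod 73) gives 38407t ≡ 67 (mod 73), and since 9⁻¹ ≡ 65 (mod 73), t ≡ 48. Hence m ≡ 28338 + 38407·48 = 1871874 (mod 2803711).
From m ≡ 1871874 (mod 2803711) write m = 1871874 + 2803711t. Substituting into m ≡ 49 (mod 97) gives 2803711t ≡ 81 (mod 97), and since 23⁻¹ ≡ 38 (mod 97), t ≡ 71. Hence m ≡ 1871874 + 2803711·71 = 200935355 (mod 271959967).
From m ≡ 200935355 (mod 271959967) write m = 200935355 + 271959967t. Substituting into m ≡ 118 (mod 157) gives 271959967t ≡ 114 (mod 157), and since 14⁻¹ ≡ 101 (mod 157), t ≡ 53. Hence m ≡ 200935355 + 271959967·53 = 14614813606 (mod 42697714819).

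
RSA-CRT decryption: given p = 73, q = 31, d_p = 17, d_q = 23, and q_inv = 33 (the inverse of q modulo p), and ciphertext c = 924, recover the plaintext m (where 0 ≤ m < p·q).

m₁ = c^(d_p) mod p: c ≡ 48 (mod 73), and 48^17 mod 73 = 38.
m₂ = c^(d_q) mod q: c ≡ 25 (mod 31), and 25^23 mod 31 = 5.
h = q_inv·(m₁ − m₂) mod p = 33·(38 − 5) mod 73 = 67.
m = m₂ + h·q = 5 + 67·31 = 2082.

2082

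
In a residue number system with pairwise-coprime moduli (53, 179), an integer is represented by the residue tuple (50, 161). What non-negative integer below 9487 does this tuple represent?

Combine the congruences pairwise.
From x ≡ 50 (mod 53) write x = 50 + 53t. Substituting into x ≡ 161 (mod 179) gives 53t ≡ 111 (mod 179), and since 53⁻¹ ≡ 152 (mod 179), t ≡ 46. Hence x ≡ 50 + 53·46 = 2488 (mod 9487).

2488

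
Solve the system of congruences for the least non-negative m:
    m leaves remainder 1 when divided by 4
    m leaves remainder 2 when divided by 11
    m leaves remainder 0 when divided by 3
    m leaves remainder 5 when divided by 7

453

From m ≡ 1 (mod 4) write m = 1 + 4t. Substituting into m ≡ 2 (mod 11) gives 4t ≡ 1 (mod 11), and since 4⁻¹ ≡ 3 (mod 11), t ≡ 3. Hence m ≡ 1 + 4·3 = 13 (mod 44).
From m ≡ 13 (mod 44) write m = 13 + 44t. Substituting into m ≡ 0 (mod 3) gives 44t ≡ 2 (mod 3), and since 2⁻¹ ≡ 2 (mod 3), t ≡ 1. Hence m ≡ 13 + 44·1 = 57 (mod 132).
From m ≡ 57 (mod 132) write m = 57 + 132t. Substituting into m ≡ 5 (mod 7) gives 132t ≡ 4 (mod 7), and since 6⁻¹ ≡ 6 (mod 7), t ≡ 3. Hence m ≡ 57 + 132·3 = 453 (mod 924).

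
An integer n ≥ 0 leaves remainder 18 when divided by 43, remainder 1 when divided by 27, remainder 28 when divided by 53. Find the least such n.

The moduli are pairwise coprime; M = 43·27·53 = 61533.
M/43 = 1431; 1431 ≡ 12 (mod 43); 12·18 ≡ 1, so inverse 18.
M/27 = 2279; 2279 ≡ 11 (mod 27); 11·5 ≡ 1, so inverse 5.
M/53 = 1161; 1161 ≡ 48 (mod 53); 48·21 ≡ 1, so inverse 21.
n ≡ 18·1431·18 + 1·2279·5 + 28·1161·21 = 1157707.
1157707 mod 61533 = 50113.

50113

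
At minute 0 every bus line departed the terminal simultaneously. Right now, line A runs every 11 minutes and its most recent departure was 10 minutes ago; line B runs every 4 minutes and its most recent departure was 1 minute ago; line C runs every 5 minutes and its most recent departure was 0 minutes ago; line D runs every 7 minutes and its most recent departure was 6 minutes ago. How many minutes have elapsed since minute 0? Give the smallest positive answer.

1385

The moduli are pairwise coprime; N = 11·4·5·7 = 1540.
N/11 = 140; 140 ≡ 8 (mod 11); 8·7 ≡ 1, so inverse 7.
N/4 = 385; 385 ≡ 1 (mod 4), inverse 1.
N/5 = 308; 308 ≡ 3 (mod 5); 3·2 ≡ 1, so inverse 2.
N/7 = 220; 220 ≡ 3 (mod 7); 3·5 ≡ 1, so inverse 5.
t ≡ 10·140·7 + 1·385·1 + 0·308·2 + 6·220·5 = 16785.
16785 mod 1540 = 1385.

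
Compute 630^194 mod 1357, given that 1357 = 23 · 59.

418

Mod 23: 630 ≡ 9; by Fermat, exponent reduces to 194 mod 22 = 18; 9^18 ≡ 4 (mod 23).
Mod 59: 630 ≡ 40; by Fermat, exponent reduces to 194 mod 58 = 20; 40^20 ≡ 5 (mod 59).
Combine by CRT: x ≡ 4 (mod 23), x ≡ 5 (mod 59) ⇒ x ≡ 418 (mod 1357).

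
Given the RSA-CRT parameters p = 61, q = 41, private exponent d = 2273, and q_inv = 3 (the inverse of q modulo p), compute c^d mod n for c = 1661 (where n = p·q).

292

d_p = d mod (p−1) = 2273 mod 60 = 53; d_q = d mod (q−1) = 33.
m₁ = c^(d_p) mod p: c ≡ 14 (mod 61), and 14^53 mod 61 = 48.
m₂ = c^(d_q) mod q: c ≡ 21 (mod 41), and 21^33 mod 41 = 5.
h = q_inv·(m₁ − m₂) mod p = 3·(48 − 5) mod 61 = 7.
m = m₂ + h·q = 5 + 7·41 = 292.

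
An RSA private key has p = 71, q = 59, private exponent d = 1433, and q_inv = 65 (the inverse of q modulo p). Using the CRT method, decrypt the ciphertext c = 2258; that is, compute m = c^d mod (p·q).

2936

d_p = d mod (p−1) = 1433 mod 70 = 33; d_q = d mod (q−1) = 41.
m₁ = c^(d_p) mod p: c ≡ 57 (mod 71), and 57^33 mod 71 = 25.
m₂ = c^(d_q) mod q: c ≡ 16 (mod 59), and 16^41 mod 59 = 45.
h = q_inv·(m₁ − m₂) mod p = 65·(25 − 45) mod 71 = 49.
m = m₂ + h·q = 45 + 49·59 = 2936.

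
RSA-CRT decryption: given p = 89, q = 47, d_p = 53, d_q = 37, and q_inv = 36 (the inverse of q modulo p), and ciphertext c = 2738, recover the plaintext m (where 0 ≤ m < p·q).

1388

m₁ = c^(d_p) mod p: c ≡ 68 (mod 89), and 68^53 mod 89 = 53.
m₂ = c^(d_q) mod q: c ≡ 12 (mod 47), and 12^37 mod 47 = 25.
h = q_inv·(m₁ − m₂) mod p = 36·(53 − 25) mod 89 = 29.
m = m₂ + h·q = 25 + 29·47 = 1388.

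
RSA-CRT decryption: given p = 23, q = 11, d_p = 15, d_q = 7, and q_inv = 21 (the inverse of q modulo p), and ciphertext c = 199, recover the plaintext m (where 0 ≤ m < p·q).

67

m₁ = c^(d_p) mod p: c ≡ 15 (mod 23), and 15^15 mod 23 = 21.
m₂ = c^(d_q) mod q: c ≡ 1 (mod 11), and 1^7 mod 11 = 1.
h = q_inv·(m₁ − m₂) mod p = 21·(21 − 1) mod 23 = 6.
m = m₂ + h·q = 1 + 6·11 = 67.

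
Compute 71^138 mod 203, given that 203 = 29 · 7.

197

Mod 29: 71 ≡ 13; by Fermat, exponent reduces to 138 mod 28 = 26; 13^26 ≡ 23 (mod 29).
Mod 7: 71 ≡ 1; since 6 | 138, by Fermat 1^138 ≡ 1 (mod 7).
Combine by CRT: x ≡ 23 (mod 29), x ≡ 1 (mod 7) ⇒ x ≡ 197 (mod 203).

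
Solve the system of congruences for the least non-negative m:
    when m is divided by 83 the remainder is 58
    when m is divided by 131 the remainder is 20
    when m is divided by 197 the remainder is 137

1579880

Combine the congruences pairwise.
From m ≡ 58 (mod 83) write m = 58 + 83t. Substituting into m ≡ 20 (mod 131) gives 83t ≡ 93 (mod 131), and since 83⁻¹ ≡ 30 (mod 131), t ≡ 39. Hence m ≡ 58 + 83·39 = 3295 (mod 10873).
From m ≡ 3295 (mod 10873) write m = 3295 + 10873t. Substituting into m ≡ 137 (mod 197) gives 10873t ≡ 191 (mod 197), and since 38⁻¹ ≡ 140 (mod 197), t ≡ 145. Hence m ≡ 3295 + 10873·145 = 1579880 (mod 2141981).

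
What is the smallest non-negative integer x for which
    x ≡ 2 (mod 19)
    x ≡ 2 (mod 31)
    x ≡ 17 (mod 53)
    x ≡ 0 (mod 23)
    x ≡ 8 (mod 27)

The moduli are pairwise coprime; N = 19·31·53·23·27 = 19385757.
N/19 = 1020303; 1020303 ≡ 3 (mod 19); 3·13 ≡ 1, so inverse 13.
N/31 = 625347; 625347 ≡ 15 (mod 31); 15·29 ≡ 1, so inverse 29.
N/53 = 365769; 365769 ≡ 16 (mod 53); 16·10 ≡ 1, so inverse 10.
N/23 = 842859; 842859 ≡ 1 (mod 23), inverse 1.
N/27 = 717991; 717991 ≡ 7 (mod 27); 7·4 ≡ 1, so inverse 4.
x ≡ 2·1020303·13 + 2·625347·29 + 17·365769·10 + 0·842859·1 + 8·717991·4 = 147954446.
147954446 mod 19385757 = 12254147.

12254147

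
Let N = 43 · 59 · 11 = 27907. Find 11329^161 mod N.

2243

Mod 43: 11329 ≡ 20; by Fermat, exponent reduces to 161 mod 42 = 35; 20^35 ≡ 7 (mod 43).
Mod 59: 11329 ≡ 1; by Fermat, exponent reduces to 161 mod 58 = 45; 1^45 ≡ 1 (mod 59).
Mod 11: 11329 ≡ 10; by Fermat, exponent reduces to 161 mod 10 = 1; 10^1 ≡ 10 (mod 11).
Combine by CRT: x ≡ 7 (mod 43), x ≡ 1 (mod 59), x ≡ 10 (mod 11) ⇒ x ≡ 2243 (mod 27907).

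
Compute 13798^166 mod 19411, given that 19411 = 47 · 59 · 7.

14659

Mod 47: 13798 ≡ 27; by Fermat, exponent reduces to 166 mod 46 = 28; 27^28 ≡ 42 (mod 47).
Mod 59: 13798 ≡ 51; by Fermat, exponent reduces to 166 mod 58 = 50; 51^50 ≡ 27 (mod 59).
Mod 7: 13798 ≡ 1; by Fermat, exponent reduces to 166 mod 6 = 4; 1^4 ≡ 1 (mod 7).
Combine by CRT: x ≡ 42 (mod 47), x ≡ 27 (mod 59), x ≡ 1 (mod 7) ⇒ x ≡ 14659 (mod 19411).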